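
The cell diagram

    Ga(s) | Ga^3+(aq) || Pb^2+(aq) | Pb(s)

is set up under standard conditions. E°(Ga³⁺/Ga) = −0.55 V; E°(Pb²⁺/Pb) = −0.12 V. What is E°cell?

By convention the left-hand electrode in cell notation is the anode (oxidation) and the right-hand electrode is the cathode (reduction).
E°cell = E°(right) − E°(left) = −0.12 − (−0.55) = +0.43 V.

+0.43 V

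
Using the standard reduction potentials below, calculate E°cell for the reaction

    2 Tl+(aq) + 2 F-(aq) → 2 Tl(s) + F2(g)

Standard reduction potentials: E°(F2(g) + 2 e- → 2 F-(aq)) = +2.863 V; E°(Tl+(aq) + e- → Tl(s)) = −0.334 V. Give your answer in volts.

−3.197 V

In the reaction as written, Tl+(aq) is reduced (cathode) and F2(g) is produced by oxidation at the anode.
E°cell = E°(cathode) − E°(anode) = −0.334 − (+2.863) = −3.197 V.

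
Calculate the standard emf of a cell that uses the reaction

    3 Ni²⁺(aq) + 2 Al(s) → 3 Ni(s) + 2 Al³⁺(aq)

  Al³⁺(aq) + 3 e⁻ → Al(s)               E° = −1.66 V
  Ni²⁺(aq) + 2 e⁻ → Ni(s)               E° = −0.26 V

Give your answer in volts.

+1.40 V

Ni²⁺(aq) gains electrons, so the Ni²⁺/Ni couple is the cathode; the Al³⁺/Al couple is the anode.
E°cell = E°(cathode) − E°(anode) = −0.26 − (−1.66) = +1.40 V.
The positive value indicates the reaction is spontaneous as written.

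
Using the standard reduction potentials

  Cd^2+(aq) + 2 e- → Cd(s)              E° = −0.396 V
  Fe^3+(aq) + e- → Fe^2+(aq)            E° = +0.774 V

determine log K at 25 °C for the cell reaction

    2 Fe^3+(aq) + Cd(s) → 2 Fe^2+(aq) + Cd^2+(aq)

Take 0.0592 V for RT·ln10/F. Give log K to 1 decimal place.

The Fe³⁺/Fe²⁺ couple is reduced (cathode); E°cell = +0.774 − (−0.396) = +1.170 V with n = 2.
At equilibrium E = 0, so log K = nE°cell / 0.0592 = (2)(+1.170) / 0.0592 = 39.5.

log K = 39.5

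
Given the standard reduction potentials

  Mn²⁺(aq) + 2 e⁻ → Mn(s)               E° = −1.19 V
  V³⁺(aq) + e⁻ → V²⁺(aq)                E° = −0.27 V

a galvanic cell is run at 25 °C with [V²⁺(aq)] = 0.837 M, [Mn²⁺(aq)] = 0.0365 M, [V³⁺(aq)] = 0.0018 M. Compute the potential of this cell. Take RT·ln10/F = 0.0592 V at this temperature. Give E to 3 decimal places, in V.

+0.805 V

V³⁺/V²⁺ is reduced (cathode, E° = −0.27 V) and Mn²⁺/Mn is oxidized (anode).
The standard potential is −0.27 − (−1.19) = +0.92 V and the balanced reaction transfers n = 2 electrons.
For the overall reaction 2 V³⁺(aq) + Mn(s) → 2 V²⁺(aq) + Mn²⁺(aq), Q = ([V²⁺(aq)]^2·[Mn²⁺(aq)]) / [V³⁺(aq)]^2 = 7.89×10^3, giving log Q = 3.897.
By the Nernst equation, E = +0.92 − (0.0592/2)·(3.897) = +0.805 V.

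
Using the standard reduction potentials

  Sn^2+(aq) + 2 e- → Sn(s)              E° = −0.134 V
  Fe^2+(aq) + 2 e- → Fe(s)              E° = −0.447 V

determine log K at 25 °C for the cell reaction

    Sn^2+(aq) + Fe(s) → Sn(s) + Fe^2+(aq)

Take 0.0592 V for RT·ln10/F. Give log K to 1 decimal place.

log K = 10.6

The Sn²⁺/Sn couple is reduced (cathode); E°cell = −0.134 − (−0.447) = +0.313 V with n = 2.
At equilibrium E = 0, so log K = nE°cell / 0.0592 = (2)(+0.313) / 0.0592 = 10.6.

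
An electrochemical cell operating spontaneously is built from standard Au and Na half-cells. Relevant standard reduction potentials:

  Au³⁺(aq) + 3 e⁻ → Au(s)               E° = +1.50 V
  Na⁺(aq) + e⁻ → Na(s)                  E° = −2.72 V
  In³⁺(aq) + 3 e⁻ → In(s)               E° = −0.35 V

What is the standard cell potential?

The Au³⁺/Au couple has the higher E°, so Au ion is reduced (cathode) and Na is oxidized (anode).
E°cell = E°(cathode) − E°(anode) = +1.50 − (−2.72) = +4.22 V.

+4.22 V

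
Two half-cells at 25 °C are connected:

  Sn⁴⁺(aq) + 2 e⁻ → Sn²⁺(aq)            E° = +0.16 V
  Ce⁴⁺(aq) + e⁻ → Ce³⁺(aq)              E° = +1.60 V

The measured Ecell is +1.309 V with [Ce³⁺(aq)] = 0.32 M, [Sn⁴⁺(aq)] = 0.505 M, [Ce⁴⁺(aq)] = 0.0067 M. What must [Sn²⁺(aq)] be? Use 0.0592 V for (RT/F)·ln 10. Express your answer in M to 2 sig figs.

0.043 M

The Ce⁴⁺/Ce³⁺ couple has the larger reduction potential, so it is the cathode: E°cell = +1.60 − (+0.16) = +1.44 V and n = 2.
Since E = E° − (0.0592/n)·log Q, log Q = n(E° − E)/0.0592 = 4.426.
The balanced reaction is 2 Ce⁴⁺(aq) + Sn²⁺(aq) → 2 Ce³⁺(aq) + Sn⁴⁺(aq), so Q = ([Ce³⁺(aq)]^2·[Sn⁴⁺(aq)]) / ([Ce⁴⁺(aq)]^2·[Sn²⁺(aq)]).
Substituting the known concentrations and solving, log [Sn²⁺(aq)] = −1.365 and [Sn²⁺(aq)] = 0.043 M.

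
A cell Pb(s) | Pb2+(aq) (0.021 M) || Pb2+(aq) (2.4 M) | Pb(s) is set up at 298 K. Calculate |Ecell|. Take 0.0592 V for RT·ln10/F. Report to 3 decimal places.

For a concentration cell E°cell = 0, since both electrodes use the same couple.
The compartment with the higher Pb2+(aq) concentration (2.4 M) acts as the cathode; ions are reduced there and produced at the dilute (0.021 M) anode.
With n = 2, Ecell = −(0.0592/2)·log([dilute]/[conc]) = −(0.0592/2)·log(0.021/2.4) = +0.061 V.

0.061 V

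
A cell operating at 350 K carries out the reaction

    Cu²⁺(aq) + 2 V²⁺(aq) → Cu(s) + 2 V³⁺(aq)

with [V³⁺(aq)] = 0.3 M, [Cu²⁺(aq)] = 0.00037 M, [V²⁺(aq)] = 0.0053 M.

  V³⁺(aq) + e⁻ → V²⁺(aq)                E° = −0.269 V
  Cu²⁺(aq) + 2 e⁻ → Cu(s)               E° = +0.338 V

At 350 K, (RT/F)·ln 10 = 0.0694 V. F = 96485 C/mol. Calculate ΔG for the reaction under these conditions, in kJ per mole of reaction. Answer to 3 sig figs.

E°cell = +0.338 − (−0.269) = +0.607 V; the balanced reaction transfers n = 2 electrons.
Q = [V³⁺(aq)]^2 / ([Cu²⁺(aq)]·[V²⁺(aq)]^2) = 8.66×10^6, so log Q = 6.937 and E = +0.607 − (0.0694/2)(6.937) = +0.3663 V.
Then ΔG = −nFE = −2 × 96485 × +0.3663 J/mol = −70.7 kJ/mol.

−70.7 kJ/mol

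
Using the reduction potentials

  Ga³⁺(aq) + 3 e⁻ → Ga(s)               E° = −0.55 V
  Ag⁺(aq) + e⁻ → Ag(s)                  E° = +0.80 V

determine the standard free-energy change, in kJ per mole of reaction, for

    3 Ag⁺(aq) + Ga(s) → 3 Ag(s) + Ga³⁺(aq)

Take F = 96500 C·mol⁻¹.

In the reaction as written Ag⁺(aq) is reduced, so the Ag⁺/Ag couple is the cathode and Ga³⁺/Ga is the anode.
E°cell = +0.80 − (−0.55) = +1.35 V; balancing electrons gives n = 3.
ΔG° = −nFE°cell = −(3)(96500)(+1.35) J/mol = −391 kJ/mol.

−391 kJ/mol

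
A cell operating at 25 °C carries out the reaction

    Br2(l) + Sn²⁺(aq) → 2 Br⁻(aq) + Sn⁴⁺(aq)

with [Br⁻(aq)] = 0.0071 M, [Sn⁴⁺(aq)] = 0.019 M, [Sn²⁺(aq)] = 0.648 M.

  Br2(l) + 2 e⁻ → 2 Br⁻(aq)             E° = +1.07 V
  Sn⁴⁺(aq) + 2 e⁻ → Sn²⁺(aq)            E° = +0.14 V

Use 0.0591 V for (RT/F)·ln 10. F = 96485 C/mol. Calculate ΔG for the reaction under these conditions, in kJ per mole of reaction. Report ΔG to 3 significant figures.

−213 kJ/mol

E°cell = +1.07 − (+0.14) = +0.93 V; the balanced reaction transfers n = 2 electrons.
The reaction quotient is ([Br⁻(aq)]^2·[Sn⁴⁺(aq)]) / [Sn²⁺(aq)] = 1.48×10^−6; by Nernst, E = +0.93 − (0.0591/2)(−5.830) = +1.1023 V.
Then ΔG = −nFE = −2 × 96485 × +1.1023 J/mol = −213 kJ/mol.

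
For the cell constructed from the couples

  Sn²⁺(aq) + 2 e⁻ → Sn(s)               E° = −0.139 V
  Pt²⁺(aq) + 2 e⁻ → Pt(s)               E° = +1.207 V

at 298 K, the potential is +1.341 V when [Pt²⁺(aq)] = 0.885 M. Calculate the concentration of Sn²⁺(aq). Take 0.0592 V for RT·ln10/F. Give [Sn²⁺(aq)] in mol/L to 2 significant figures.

The Pt²⁺/Pt couple has the larger reduction potential, so it is the cathode: E°cell = +1.207 − (−0.139) = +1.346 V and n = 2.
Rearranging E = E° − (0.0592/n)·log Q gives log Q = 2(+1.346 − (+1.341))/0.0592 = 0.169.
For Pt²⁺(aq) + Sn(s) → Pt(s) + Sn²⁺(aq), the reaction quotient is Q = [Sn²⁺(aq)] / [Pt²⁺(aq)].
Substituting the known concentrations and solving, log [Sn²⁺(aq)] = 0.116 and [Sn²⁺(aq)] = 1.3 M.

1.3 M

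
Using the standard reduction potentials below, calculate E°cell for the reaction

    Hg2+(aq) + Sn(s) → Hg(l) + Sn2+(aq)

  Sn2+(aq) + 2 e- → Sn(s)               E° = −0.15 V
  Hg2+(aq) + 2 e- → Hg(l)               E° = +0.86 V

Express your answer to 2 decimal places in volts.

In the reaction as written, Hg2+(aq) is reduced (cathode) and Sn2+(aq) is produced by oxidation at the anode.
E°cell = E°(cathode) − E°(anode) = +0.86 − (−0.15) = +1.01 V.
The positive value indicates the reaction is spontaneous as written.

+1.01 V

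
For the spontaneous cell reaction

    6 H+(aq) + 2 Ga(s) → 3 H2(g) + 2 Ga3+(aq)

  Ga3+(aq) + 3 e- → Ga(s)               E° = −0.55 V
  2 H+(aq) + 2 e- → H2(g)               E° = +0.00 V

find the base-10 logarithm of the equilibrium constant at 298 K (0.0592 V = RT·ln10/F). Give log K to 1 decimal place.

log K = 55.7

The 2H⁺/H₂ couple is reduced (cathode); E°cell = +0.00 − (−0.55) = +0.55 V with n = 6.
At equilibrium E = 0, so log K = nE°cell / 0.0592 = (6)(+0.55) / 0.0592 = 55.7.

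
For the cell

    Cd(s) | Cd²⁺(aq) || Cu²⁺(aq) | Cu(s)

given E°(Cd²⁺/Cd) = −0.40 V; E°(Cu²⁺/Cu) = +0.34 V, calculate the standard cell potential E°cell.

+0.74 V

By convention the left-hand electrode in cell notation is the anode (oxidation) and the right-hand electrode is the cathode (reduction).
E°cell = E°(right) − E°(left) = +0.34 − (−0.40) = +0.74 V.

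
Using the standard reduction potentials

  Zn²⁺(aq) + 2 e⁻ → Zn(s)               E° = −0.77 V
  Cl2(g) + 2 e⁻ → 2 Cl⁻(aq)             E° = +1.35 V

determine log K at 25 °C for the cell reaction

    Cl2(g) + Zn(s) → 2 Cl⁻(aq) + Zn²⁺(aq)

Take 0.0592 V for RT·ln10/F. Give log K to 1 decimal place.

log K = 71.6

The Cl₂/Cl⁻ couple is reduced (cathode); E°cell = +1.35 − (−0.77) = +2.12 V with n = 2.
At equilibrium E = 0, so log K = nE°cell / 0.0592 = (2)(+2.12) / 0.0592 = 71.6.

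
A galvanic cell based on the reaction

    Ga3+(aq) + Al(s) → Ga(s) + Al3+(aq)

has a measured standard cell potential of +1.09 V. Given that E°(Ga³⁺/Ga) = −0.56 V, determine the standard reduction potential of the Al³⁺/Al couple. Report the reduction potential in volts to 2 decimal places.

In the reaction as written the Ga³⁺/Ga couple is reduced (cathode) and Al³⁺/Al is oxidized (anode), so E°cell = E°(Ga³⁺/Ga) − E°(Al³⁺/Al).
E°(Al³⁺/Al) = E°(cathode) − E°cell = −0.56 − (+1.09) = −1.65 V.

−1.65 V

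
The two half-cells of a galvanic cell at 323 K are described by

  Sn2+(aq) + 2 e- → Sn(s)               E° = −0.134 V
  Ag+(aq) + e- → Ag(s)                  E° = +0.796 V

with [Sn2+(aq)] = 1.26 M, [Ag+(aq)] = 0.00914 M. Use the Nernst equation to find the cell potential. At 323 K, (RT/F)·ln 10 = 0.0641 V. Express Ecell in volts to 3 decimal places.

Since E°(Ag⁺/Ag) > E°(Sn²⁺/Sn), Ag⁺/Ag serves as the cathode.
E°cell = +0.796 − (−0.134) = +0.930 V, with n = 2 electrons transferred.
Balancing gives 2 Ag+(aq) + Sn(s) → 2 Ag(s) + Sn2+(aq); hence Q = [Sn2+(aq)] / [Ag+(aq)]^2 = 1.51×10^4 (log Q = 4.178).
E = E° − (0.0641/n)·log Q = +0.930 − (0.0641/2)(4.178) = +0.796 V.

+0.796 V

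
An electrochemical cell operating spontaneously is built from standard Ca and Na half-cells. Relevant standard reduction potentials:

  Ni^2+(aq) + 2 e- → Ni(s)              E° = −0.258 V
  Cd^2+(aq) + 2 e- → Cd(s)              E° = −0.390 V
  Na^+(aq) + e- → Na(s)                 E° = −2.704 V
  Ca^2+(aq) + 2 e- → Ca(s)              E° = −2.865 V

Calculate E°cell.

+0.161 V

Of the two couples in this cell, the one with the more positive reduction potential is reduced at the cathode: here that is Na⁺/Na (−2.704 V); Ca²⁺/Ca (−2.865 V) is the anode.
E°cell = E°(cathode) − E°(anode) = −2.704 − (−2.865) = +0.161 V.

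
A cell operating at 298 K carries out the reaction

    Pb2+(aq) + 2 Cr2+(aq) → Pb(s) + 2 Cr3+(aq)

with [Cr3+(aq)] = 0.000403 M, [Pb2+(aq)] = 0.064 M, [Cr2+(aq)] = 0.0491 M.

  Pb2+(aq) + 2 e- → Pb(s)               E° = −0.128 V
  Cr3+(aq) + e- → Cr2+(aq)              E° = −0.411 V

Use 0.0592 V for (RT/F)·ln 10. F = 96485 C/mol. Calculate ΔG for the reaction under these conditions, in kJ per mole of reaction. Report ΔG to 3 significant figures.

−71.6 kJ/mol

The standard cell potential is −0.128 − (−0.411) = +0.283 V, with n = 2 electrons in the balanced equation.
Q = [Cr3+(aq)]^2 / ([Pb2+(aq)]·[Cr2+(aq)]^2) = 0.00105, so log Q = −2.978 and E = +0.283 − (0.0592/2)(−2.978) = +0.3711 V.
ΔG = −nFE = −(2)(96485)(+0.3711) J/mol = −71.6 kJ/mol.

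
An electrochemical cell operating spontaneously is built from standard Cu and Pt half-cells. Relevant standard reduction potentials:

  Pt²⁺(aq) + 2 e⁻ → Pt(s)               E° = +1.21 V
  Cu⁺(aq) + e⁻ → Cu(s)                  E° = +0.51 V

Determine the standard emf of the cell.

+0.70 V

Of the two couples in this cell, the one with the more positive reduction potential is reduced at the cathode: here that is Pt²⁺/Pt (+1.21 V); Cu⁺/Cu (+0.51 V) is the anode.
E°cell = E°(cathode) − E°(anode) = +1.21 − (+0.51) = +0.70 V.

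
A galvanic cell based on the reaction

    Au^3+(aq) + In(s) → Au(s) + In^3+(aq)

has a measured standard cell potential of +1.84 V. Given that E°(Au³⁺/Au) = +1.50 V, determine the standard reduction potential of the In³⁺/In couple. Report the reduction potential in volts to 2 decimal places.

−0.34 V

In the reaction as written the Au³⁺/Au couple is reduced (cathode) and In³⁺/In is oxidized (anode), so E°cell = E°(Au³⁺/Au) − E°(In³⁺/In).
E°(In³⁺/In) = E°(cathode) − E°cell = +1.50 − (+1.84) = −0.34 V.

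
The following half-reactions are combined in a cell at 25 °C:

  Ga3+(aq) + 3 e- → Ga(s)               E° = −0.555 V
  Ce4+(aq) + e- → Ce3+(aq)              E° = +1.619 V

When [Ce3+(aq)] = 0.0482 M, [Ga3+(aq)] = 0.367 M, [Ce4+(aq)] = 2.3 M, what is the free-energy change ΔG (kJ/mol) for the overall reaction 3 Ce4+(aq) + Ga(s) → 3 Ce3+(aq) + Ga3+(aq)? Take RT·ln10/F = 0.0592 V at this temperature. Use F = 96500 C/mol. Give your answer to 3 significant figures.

−661 kJ/mol

The standard cell potential is +1.619 − (−0.555) = +2.174 V, with n = 3 electrons in the balanced equation.
The reaction quotient is ([Ce3+(aq)]^3·[Ga3+(aq)]) / [Ce4+(aq)]^3 = 3.38×10^−6; by Nernst, E = +2.174 − (0.0592/3)(−5.471) = +2.2820 V.
ΔG = −nFE = −(3)(96500)(+2.2820) J/mol = −661 kJ/mol.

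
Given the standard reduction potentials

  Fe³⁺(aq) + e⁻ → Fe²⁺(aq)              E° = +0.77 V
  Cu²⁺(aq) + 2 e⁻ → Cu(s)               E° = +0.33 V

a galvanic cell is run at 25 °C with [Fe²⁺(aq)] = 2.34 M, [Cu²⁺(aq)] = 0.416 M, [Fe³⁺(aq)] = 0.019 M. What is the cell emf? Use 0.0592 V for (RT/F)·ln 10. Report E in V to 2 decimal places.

+0.33 V

Since E°(Fe³⁺/Fe²⁺) > E°(Cu²⁺/Cu), Fe³⁺/Fe²⁺ serves as the cathode.
E°cell = +0.77 − (+0.33) = +0.44 V, with n = 2 electrons transferred.
Balancing gives 2 Fe³⁺(aq) + Cu(s) → 2 Fe²⁺(aq) + Cu²⁺(aq); hence Q = ([Fe²⁺(aq)]^2·[Cu²⁺(aq)]) / [Fe³⁺(aq)]^2 = 6.31×10^3 (log Q = 3.800).
By the Nernst equation, E = +0.44 − (0.0592/2)·(3.800) = +0.33 V.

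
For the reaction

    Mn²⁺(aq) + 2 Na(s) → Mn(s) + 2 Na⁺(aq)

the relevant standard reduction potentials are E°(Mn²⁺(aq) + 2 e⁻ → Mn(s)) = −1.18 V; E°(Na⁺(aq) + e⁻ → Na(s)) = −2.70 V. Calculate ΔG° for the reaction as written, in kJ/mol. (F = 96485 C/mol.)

In the reaction as written Mn²⁺(aq) is reduced, so the Mn²⁺/Mn couple is the cathode and Na⁺/Na is the anode.
E°cell = −1.18 − (−2.70) = +1.52 V; balancing electrons gives n = 2.
ΔG° = −nFE°cell = −(2)(96485)(+1.52) J/mol = −293 kJ/mol.

−293 kJ/mol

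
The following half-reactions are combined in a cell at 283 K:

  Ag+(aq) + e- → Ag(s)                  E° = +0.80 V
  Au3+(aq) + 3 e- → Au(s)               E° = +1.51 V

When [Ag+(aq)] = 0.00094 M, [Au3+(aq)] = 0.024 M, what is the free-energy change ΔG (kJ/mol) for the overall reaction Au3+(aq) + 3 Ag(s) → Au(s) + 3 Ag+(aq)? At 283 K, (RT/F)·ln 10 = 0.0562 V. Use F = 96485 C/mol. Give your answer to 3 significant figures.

−246 kJ/mol

The standard cell potential is +1.51 − (+0.80) = +0.71 V, with n = 3 electrons in the balanced equation.
Q = [Ag+(aq)]^3 / [Au3+(aq)] = 3.46×10^−8, so log Q = −7.461 and E = +0.71 − (0.0562/3)(−7.461) = +0.8498 V.
Then ΔG = −nFE = −3 × 96485 × +0.8498 J/mol = −246 kJ/mol.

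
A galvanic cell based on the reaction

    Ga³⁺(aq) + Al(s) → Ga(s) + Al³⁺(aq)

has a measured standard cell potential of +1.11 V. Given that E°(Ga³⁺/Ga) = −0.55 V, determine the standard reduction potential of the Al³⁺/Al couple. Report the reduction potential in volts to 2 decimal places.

−1.66 V

In the reaction as written the Ga³⁺/Ga couple is reduced (cathode) and Al³⁺/Al is oxidized (anode), so E°cell = E°(Ga³⁺/Ga) − E°(Al³⁺/Al).
E°(Al³⁺/Al) = E°(cathode) − E°cell = −0.55 − (+1.11) = −1.66 V.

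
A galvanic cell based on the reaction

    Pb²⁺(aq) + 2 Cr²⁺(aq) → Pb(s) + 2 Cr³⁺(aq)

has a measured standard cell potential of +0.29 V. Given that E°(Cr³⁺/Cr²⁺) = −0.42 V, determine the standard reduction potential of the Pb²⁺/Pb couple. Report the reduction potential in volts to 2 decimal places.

In the reaction as written the Pb²⁺/Pb couple is reduced (cathode) and Cr³⁺/Cr²⁺ is oxidized (anode), so E°cell = E°(Pb²⁺/Pb) − E°(Cr³⁺/Cr²⁺).
E°(Pb²⁺/Pb) = E°cell + E°(anode) = +0.29 + (−0.42) = −0.13 V.

−0.13 V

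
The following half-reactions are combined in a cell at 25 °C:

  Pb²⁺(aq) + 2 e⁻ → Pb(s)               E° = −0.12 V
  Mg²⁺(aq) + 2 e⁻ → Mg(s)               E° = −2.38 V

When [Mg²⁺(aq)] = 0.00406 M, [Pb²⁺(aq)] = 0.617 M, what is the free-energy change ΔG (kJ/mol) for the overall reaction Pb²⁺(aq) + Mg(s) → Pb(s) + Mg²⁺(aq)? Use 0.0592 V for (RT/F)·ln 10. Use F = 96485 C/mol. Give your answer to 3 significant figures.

−449 kJ/mol

E°cell = −0.12 − (−2.38) = +2.26 V; the balanced reaction transfers n = 2 electrons.
The reaction quotient is [Mg²⁺(aq)] / [Pb²⁺(aq)] = 0.00658; by Nernst, E = +2.26 − (0.0592/2)(−2.182) = +2.3246 V.
ΔG = −nFE = −(2)(96485)(+2.3246) J/mol = −449 kJ/mol.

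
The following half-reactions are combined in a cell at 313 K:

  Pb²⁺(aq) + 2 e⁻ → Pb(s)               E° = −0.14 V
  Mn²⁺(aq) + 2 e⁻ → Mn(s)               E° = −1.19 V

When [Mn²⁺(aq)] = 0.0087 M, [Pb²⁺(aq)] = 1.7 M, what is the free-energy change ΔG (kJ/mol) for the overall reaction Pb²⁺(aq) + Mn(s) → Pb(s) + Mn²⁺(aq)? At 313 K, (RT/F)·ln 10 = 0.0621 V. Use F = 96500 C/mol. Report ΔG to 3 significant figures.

−216 kJ/mol

E°cell = −0.14 − (−1.19) = +1.05 V; the balanced reaction transfers n = 2 electrons.
The reaction quotient is [Mn²⁺(aq)] / [Pb²⁺(aq)] = 0.00512; by Nernst, E = +1.05 − (0.0621/2)(−2.291) = +1.1211 V.
Finally ΔG = −nFE = −(2)(96500 C/mol)(+1.1211 V) = −216 kJ/mol.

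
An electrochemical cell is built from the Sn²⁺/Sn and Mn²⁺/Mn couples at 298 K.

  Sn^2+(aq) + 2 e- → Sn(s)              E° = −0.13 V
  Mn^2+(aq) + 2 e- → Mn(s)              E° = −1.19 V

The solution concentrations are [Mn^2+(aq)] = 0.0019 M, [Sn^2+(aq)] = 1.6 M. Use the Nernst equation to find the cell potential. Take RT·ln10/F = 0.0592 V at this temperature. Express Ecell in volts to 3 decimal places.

Since E°(Sn²⁺/Sn) > E°(Mn²⁺/Mn), Sn²⁺/Sn serves as the cathode.
E°cell = −0.13 − (−1.19) = +1.06 V, with n = 2 electrons transferred.
Balancing gives Sn^2+(aq) + Mn(s) → Sn(s) + Mn^2+(aq); hence Q = [Mn^2+(aq)] / [Sn^2+(aq)] = 0.00119 (log Q = −2.925).
Applying E = E° − (RT ln10/nF)·log Q gives +1.06 − (0.0592/2)(−2.925) = +1.147 V.

+1.147 V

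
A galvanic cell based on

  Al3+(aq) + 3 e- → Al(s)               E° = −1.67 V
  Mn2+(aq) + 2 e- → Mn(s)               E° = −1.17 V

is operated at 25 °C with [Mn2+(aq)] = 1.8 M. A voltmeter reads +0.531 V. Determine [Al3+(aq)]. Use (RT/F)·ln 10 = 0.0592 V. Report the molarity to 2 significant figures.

The Mn²⁺/Mn couple has the larger reduction potential, so it is the cathode: E°cell = −1.17 − (−1.67) = +0.50 V and n = 6.
From the Nernst equation, log Q = n(E° − E)/0.0592 = 6·(+0.50 − (+0.531))/0.0592 = −3.142.
For 3 Mn2+(aq) + 2 Al(s) → 3 Mn(s) + 2 Al3+(aq), the reaction quotient is Q = [Al3+(aq)]^2 / [Mn2+(aq)]^3.
Substituting the known concentrations and solving, log [Al3+(aq)] = −1.188 and [Al3+(aq)] = 0.065 M.

0.065 M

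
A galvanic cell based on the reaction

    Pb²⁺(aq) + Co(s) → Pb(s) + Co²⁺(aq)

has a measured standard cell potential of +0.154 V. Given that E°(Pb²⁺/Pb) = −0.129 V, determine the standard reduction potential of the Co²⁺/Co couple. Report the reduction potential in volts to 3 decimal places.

−0.283 V

In the reaction as written the Pb²⁺/Pb couple is reduced (cathode) and Co²⁺/Co is oxidized (anode), so E°cell = E°(Pb²⁺/Pb) − E°(Co²⁺/Co).
E°(Co²⁺/Co) = E°(cathode) − E°cell = −0.129 − (+0.154) = −0.283 V.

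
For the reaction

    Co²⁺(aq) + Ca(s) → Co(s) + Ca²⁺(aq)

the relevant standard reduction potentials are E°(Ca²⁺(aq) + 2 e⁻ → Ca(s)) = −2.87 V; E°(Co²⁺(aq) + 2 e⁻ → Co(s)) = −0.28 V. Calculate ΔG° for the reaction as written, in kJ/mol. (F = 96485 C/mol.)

−500 kJ/mol

In the reaction as written Co²⁺(aq) is reduced, so the Co²⁺/Co couple is the cathode and Ca²⁺/Ca is the anode.
E°cell = −0.28 − (−2.87) = +2.59 V; balancing electrons gives n = 2.
ΔG° = −nFE°cell = −(2)(96485)(+2.59) J/mol = −500 kJ/mol.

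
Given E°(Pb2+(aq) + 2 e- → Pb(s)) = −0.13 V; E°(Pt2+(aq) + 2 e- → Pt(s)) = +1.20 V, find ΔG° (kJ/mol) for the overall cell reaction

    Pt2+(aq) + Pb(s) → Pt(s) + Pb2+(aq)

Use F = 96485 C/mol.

In the reaction as written Pt2+(aq) is reduced, so the Pt²⁺/Pt couple is the cathode and Pb²⁺/Pb is the anode.
E°cell = +1.20 − (−0.13) = +1.33 V; balancing electrons gives n = 2.
ΔG° = −nFE°cell = −(2)(96485)(+1.33) J/mol = −257 kJ/mol.

−257 kJ/mol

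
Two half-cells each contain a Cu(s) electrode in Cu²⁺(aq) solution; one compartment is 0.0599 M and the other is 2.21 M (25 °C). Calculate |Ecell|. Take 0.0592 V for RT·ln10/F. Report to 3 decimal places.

For a concentration cell E°cell = 0, since both electrodes use the same couple.
The compartment with the higher Cu²⁺(aq) concentration (2.21 M) acts as the cathode; ions are reduced there and produced at the dilute (0.0599 M) anode.
With n = 2, Ecell = −(0.0592/2)·log([dilute]/[conc]) = −(0.0592/2)·log(0.0599/2.21) = +0.046 V.

0.046 V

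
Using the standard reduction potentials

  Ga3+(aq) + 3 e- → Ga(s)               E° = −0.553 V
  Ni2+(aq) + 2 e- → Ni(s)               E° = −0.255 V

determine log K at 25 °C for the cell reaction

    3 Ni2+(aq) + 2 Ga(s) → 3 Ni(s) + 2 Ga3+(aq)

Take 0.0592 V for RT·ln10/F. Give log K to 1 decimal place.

log K = 30.2

The Ni²⁺/Ni couple is reduced (cathode); E°cell = −0.255 − (−0.553) = +0.298 V with n = 6.
At equilibrium E = 0, so log K = nE°cell / 0.0592 = (6)(+0.298) / 0.0592 = 30.2.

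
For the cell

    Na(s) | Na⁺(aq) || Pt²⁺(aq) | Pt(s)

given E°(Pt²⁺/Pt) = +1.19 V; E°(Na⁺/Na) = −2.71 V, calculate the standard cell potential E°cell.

+3.90 V

By convention the left-hand electrode in cell notation is the anode (oxidation) and the right-hand electrode is the cathode (reduction).
E°cell = E°(right) − E°(left) = +1.19 − (−2.71) = +3.90 V.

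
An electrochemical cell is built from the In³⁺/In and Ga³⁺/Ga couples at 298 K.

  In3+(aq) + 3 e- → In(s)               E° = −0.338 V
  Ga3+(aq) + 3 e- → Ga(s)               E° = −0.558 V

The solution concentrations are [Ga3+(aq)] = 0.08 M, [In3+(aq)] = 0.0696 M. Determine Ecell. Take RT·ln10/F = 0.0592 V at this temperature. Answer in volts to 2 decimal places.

+0.22 V

In³⁺/In is reduced (cathode, E° = −0.338 V) and Ga³⁺/Ga is oxidized (anode).
The standard potential is −0.338 − (−0.558) = +0.220 V and the balanced reaction transfers n = 3 electrons.
Balancing gives In3+(aq) + Ga(s) → In(s) + Ga3+(aq); hence Q = [Ga3+(aq)] / [In3+(aq)] = 1.15 (log Q = 0.060).
By the Nernst equation, E = +0.220 − (0.0592/3)·(0.060) = +0.22 V.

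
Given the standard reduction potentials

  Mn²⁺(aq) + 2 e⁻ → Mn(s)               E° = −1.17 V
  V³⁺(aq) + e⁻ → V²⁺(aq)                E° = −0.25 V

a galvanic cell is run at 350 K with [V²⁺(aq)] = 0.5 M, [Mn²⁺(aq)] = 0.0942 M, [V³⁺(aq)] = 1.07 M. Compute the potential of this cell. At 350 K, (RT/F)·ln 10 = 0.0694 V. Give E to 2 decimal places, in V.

+0.98 V

V³⁺/V²⁺ is reduced (cathode, E° = −0.25 V) and Mn²⁺/Mn is oxidized (anode).
The standard potential is −0.25 − (−1.17) = +0.92 V and the balanced reaction transfers n = 2 electrons.
The balanced reaction is 2 V³⁺(aq) + Mn(s) → 2 V²⁺(aq) + Mn²⁺(aq), so Q = ([V²⁺(aq)]^2·[Mn²⁺(aq)]) / [V³⁺(aq)]^2 = 0.0206 and log Q = −1.687.
Applying E = E° − (RT ln10/nF)·log Q gives +0.92 − (0.0694/2)(−1.687) = +0.98 V.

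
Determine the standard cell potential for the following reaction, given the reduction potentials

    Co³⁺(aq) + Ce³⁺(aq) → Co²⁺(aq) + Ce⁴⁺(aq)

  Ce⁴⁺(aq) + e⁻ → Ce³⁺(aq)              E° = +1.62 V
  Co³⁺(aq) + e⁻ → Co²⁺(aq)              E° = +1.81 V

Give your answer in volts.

+0.19 V

In the reaction as written, Co³⁺(aq) is reduced (cathode) and Ce⁴⁺(aq) is produced by oxidation at the anode.
E°cell = E°(cathode) − E°(anode) = +1.81 − (+1.62) = +0.19 V.
The positive value indicates the reaction is spontaneous as written.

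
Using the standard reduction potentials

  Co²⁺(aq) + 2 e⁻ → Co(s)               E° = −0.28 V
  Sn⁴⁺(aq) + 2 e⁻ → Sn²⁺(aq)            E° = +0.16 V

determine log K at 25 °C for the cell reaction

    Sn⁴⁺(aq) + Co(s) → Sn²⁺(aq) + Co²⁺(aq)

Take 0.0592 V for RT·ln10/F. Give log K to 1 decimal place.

The Sn⁴⁺/Sn²⁺ couple is reduced (cathode); E°cell = +0.16 − (−0.28) = +0.44 V with n = 2.
At equilibrium E = 0, so log K = nE°cell / 0.0592 = (2)(+0.44) / 0.0592 = 14.9.

log K = 14.9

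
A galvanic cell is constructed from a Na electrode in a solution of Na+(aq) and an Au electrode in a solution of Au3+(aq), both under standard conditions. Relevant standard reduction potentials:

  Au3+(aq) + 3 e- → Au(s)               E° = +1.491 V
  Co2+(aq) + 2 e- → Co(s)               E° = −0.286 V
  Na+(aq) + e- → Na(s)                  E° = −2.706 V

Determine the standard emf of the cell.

+4.197 V

The Au³⁺/Au couple has the higher E°, so Au ion is reduced (cathode) and Na is oxidized (anode).
E°cell = E°(cathode) − E°(anode) = +1.491 − (−2.706) = +4.197 V.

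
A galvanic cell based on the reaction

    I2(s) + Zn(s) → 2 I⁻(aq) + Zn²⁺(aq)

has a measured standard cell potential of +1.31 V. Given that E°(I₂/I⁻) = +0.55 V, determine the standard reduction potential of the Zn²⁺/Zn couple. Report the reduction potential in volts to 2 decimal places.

In the reaction as written the I₂/I⁻ couple is reduced (cathode) and Zn²⁺/Zn is oxidized (anode), so E°cell = E°(I₂/I⁻) − E°(Zn²⁺/Zn).
E°(Zn²⁺/Zn) = E°(cathode) − E°cell = +0.55 − (+1.31) = −0.76 V.

−0.76 V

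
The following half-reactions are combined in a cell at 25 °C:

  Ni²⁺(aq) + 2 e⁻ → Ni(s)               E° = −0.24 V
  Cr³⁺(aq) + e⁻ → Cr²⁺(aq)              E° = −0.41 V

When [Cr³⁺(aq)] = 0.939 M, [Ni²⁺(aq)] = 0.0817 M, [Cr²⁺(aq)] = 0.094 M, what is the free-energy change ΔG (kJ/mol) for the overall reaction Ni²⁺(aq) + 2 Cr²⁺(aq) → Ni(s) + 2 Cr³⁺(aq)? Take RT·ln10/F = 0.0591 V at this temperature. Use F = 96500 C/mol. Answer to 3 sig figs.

−15.2 kJ/mol

With Ni²⁺/Ni reduced at the cathode, E°cell = −0.24 − (−0.41) = +0.17 V and n = 2.
The reaction quotient is [Cr³⁺(aq)]^2 / ([Ni²⁺(aq)]·[Cr²⁺(aq)]^2) = 1.22×10^3; by Nernst, E = +0.17 − (0.0591/2)(3.087) = +0.0788 V.
Then ΔG = −nFE = −2 × 96500 × +0.0788 J/mol = −15.2 kJ/mol.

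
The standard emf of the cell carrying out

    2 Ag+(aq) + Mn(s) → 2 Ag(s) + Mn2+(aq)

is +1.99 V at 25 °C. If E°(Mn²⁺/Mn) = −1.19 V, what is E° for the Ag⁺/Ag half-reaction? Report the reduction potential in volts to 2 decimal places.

In the reaction as written the Ag⁺/Ag couple is reduced (cathode) and Mn²⁺/Mn is oxidized (anode), so E°cell = E°(Ag⁺/Ag) − E°(Mn²⁺/Mn).
E°(Ag⁺/Ag) = E°cell + E°(anode) = +1.99 + (−1.19) = +0.80 V.

+0.80 V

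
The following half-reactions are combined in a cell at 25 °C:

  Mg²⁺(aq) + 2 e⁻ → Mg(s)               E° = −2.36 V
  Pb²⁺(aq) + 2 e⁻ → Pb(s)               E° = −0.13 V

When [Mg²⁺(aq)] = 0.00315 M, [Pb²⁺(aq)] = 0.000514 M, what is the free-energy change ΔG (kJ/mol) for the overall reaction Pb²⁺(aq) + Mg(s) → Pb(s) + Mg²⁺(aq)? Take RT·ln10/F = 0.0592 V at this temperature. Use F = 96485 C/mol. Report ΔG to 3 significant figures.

E°cell = −0.13 − (−2.36) = +2.23 V; the balanced reaction transfers n = 2 electrons.
The reaction quotient is [Mg²⁺(aq)] / [Pb²⁺(aq)] = 6.13; by Nernst, E = +2.23 − (0.0592/2)(0.787) = +2.2067 V.
Then ΔG = −nFE = −2 × 96485 × +2.2067 J/mol = −426 kJ/mol.

−426 kJ/mol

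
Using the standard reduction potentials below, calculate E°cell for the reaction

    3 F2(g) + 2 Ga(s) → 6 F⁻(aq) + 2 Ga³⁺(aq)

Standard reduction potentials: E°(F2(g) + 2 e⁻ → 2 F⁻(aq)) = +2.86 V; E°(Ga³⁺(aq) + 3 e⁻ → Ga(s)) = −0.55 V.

+3.41 V

F2(g) gains electrons, so the F₂/F⁻ couple is the cathode; the Ga³⁺/Ga couple is the anode.
E°cell = E°(cathode) − E°(anode) = +2.86 − (−0.55) = +3.41 V.
The positive value indicates the reaction is spontaneous as written.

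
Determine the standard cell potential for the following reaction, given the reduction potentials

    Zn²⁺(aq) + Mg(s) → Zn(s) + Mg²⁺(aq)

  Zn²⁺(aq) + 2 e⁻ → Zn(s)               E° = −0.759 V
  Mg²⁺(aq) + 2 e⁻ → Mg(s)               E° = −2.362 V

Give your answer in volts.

+1.603 V

Zn²⁺(aq) gains electrons, so the Zn²⁺/Zn couple is the cathode; the Mg²⁺/Mg couple is the anode.
E°cell = E°(cathode) − E°(anode) = −0.759 − (−2.362) = +1.603 V.
The positive value indicates the reaction is spontaneous as written.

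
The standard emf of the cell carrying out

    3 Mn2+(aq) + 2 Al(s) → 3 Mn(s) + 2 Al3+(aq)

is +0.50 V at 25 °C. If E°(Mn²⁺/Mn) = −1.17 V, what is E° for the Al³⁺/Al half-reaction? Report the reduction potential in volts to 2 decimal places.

−1.67 V

In the reaction as written the Mn²⁺/Mn couple is reduced (cathode) and Al³⁺/Al is oxidized (anode), so E°cell = E°(Mn²⁺/Mn) − E°(Al³⁺/Al).
E°(Al³⁺/Al) = E°(cathode) − E°cell = −1.17 − (+0.50) = −1.67 V.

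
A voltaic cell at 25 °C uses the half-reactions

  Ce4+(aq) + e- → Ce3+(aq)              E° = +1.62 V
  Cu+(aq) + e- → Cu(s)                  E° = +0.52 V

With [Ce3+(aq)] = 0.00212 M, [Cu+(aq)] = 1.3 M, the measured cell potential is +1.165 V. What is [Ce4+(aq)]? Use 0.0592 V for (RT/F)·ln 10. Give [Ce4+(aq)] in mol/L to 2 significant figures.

0.035 M

The Ce⁴⁺/Ce³⁺ couple has the larger reduction potential, so it is the cathode: E°cell = +1.62 − (+0.52) = +1.10 V and n = 1.
Rearranging E = E° − (0.0592/n)·log Q gives log Q = 1(+1.10 − (+1.165))/0.0592 = −1.098.
Balancing electrons gives Ce4+(aq) + Cu(s) → Ce3+(aq) + Cu+(aq); thus Q = ([Ce3+(aq)]·[Cu+(aq)]) / [Ce4+(aq)].
Solving for the unknown gives log [Ce4+(aq)] = −1.462, so [Ce4+(aq)] ≈ 0.035 M.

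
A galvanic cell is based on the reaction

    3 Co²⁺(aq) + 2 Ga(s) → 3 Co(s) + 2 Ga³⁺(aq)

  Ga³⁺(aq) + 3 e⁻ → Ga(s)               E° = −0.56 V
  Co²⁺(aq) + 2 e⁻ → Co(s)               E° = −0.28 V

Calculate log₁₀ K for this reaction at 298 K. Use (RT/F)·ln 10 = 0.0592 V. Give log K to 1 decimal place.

log K = 28.4

The Co²⁺/Co couple is reduced (cathode); E°cell = −0.28 − (−0.56) = +0.28 V with n = 6.
At equilibrium E = 0, so log K = nE°cell / 0.0592 = (6)(+0.28) / 0.0592 = 28.4.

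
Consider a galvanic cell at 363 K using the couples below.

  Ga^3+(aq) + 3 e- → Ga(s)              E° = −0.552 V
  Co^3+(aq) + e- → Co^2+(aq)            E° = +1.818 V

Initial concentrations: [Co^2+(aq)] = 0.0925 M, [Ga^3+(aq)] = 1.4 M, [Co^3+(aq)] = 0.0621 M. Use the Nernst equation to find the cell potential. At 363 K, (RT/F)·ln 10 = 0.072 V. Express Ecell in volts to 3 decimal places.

+2.354 V

Co³⁺/Co²⁺ is reduced (cathode, E° = +1.818 V) and Ga³⁺/Ga is oxidized (anode).
E°cell = +1.818 − (−0.552) = +2.370 V, with n = 3 electrons transferred.
For the overall reaction 3 Co^3+(aq) + Ga(s) → 3 Co^2+(aq) + Ga^3+(aq), Q = ([Co^2+(aq)]^3·[Ga^3+(aq)]) / [Co^3+(aq)]^3 = 4.63, giving log Q = 0.665.
Applying E = E° − (RT ln10/nF)·log Q gives +2.370 − (0.072/3)(0.665) = +2.354 V.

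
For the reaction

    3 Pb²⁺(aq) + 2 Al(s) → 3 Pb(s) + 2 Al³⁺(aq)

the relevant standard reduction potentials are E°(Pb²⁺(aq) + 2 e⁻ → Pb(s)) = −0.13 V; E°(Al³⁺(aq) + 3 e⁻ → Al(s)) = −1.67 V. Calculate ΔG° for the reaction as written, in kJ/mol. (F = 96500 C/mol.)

In the reaction as written Pb²⁺(aq) is reduced, so the Pb²⁺/Pb couple is the cathode and Al³⁺/Al is the anode.
E°cell = −0.13 − (−1.67) = +1.54 V; balancing electrons gives n = 6.
ΔG° = −nFE°cell = −(6)(96500)(+1.54) J/mol = −892 kJ/mol.

−892 kJ/mol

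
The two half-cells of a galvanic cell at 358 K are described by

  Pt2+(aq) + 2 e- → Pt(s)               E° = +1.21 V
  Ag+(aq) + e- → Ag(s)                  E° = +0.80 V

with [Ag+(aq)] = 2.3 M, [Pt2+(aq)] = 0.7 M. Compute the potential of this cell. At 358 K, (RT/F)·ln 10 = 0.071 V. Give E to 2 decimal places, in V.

The Pt²⁺/Pt couple has the more positive E°, so it is the cathode; Ag⁺/Ag is the anode.
The standard potential is +1.21 − (+0.80) = +0.41 V and the balanced reaction transfers n = 2 electrons.
For the overall reaction Pt2+(aq) + 2 Ag(s) → Pt(s) + 2 Ag+(aq), Q = [Ag+(aq)]^2 / [Pt2+(aq)] = 7.56, giving log Q = 0.878.
Applying E = E° − (RT ln10/nF)·log Q gives +0.41 − (0.071/2)(0.878) = +0.38 V.

+0.38 V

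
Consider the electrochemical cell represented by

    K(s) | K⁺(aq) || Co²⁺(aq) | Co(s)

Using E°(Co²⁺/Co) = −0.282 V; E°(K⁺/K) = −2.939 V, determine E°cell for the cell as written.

By convention the left-hand electrode in cell notation is the anode (oxidation) and the right-hand electrode is the cathode (reduction).
E°cell = E°(right) − E°(left) = −0.282 − (−2.939) = +2.657 V.

+2.657 V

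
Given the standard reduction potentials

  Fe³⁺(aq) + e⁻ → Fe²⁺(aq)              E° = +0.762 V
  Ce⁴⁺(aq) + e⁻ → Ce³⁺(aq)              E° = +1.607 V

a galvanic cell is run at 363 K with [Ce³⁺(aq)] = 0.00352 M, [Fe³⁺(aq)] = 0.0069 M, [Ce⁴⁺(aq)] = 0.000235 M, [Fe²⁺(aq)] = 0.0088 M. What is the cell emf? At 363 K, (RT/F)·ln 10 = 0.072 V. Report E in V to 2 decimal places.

Since E°(Ce⁴⁺/Ce³⁺) > E°(Fe³⁺/Fe²⁺), Ce⁴⁺/Ce³⁺ serves as the cathode.
E°cell = +1.607 − (+0.762) = +0.845 V, with n = 1 electron transferred.
Balancing gives Ce⁴⁺(aq) + Fe²⁺(aq) → Ce³⁺(aq) + Fe³⁺(aq); hence Q = ([Ce³⁺(aq)]·[Fe³⁺(aq)]) / ([Ce⁴⁺(aq)]·[Fe²⁺(aq)]) = 11.7 (log Q = 1.070).
Applying E = E° − (RT ln10/nF)·log Q gives +0.845 − (0.072/1)(1.070) = +0.77 V.

+0.77 V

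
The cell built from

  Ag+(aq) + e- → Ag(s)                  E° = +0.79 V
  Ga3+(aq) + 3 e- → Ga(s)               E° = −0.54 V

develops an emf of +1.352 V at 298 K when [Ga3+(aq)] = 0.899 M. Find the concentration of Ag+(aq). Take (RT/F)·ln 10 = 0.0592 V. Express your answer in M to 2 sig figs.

2.3 M

Ag⁺/Ag is the cathode (higher E°); E°cell = +0.79 − (−0.54) = +1.33 V with n = 3.
Rearranging E = E° − (0.0592/n)·log Q gives log Q = 3(+1.33 − (+1.352))/0.0592 = −1.115.
Balancing electrons gives 3 Ag+(aq) + Ga(s) → 3 Ag(s) + Ga3+(aq); thus Q = [Ga3+(aq)] / [Ag+(aq)]^3.
Solving for the unknown gives log [Ag+(aq)] = 0.356, so [Ag+(aq)] ≈ 2.3 M.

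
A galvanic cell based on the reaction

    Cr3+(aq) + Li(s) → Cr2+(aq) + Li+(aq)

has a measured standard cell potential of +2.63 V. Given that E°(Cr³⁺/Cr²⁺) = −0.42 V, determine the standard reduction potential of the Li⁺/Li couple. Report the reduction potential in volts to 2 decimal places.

In the reaction as written the Cr³⁺/Cr²⁺ couple is reduced (cathode) and Li⁺/Li is oxidized (anode), so E°cell = E°(Cr³⁺/Cr²⁺) − E°(Li⁺/Li).
E°(Li⁺/Li) = E°(cathode) − E°cell = −0.42 − (+2.63) = −3.05 V.

−3.05 V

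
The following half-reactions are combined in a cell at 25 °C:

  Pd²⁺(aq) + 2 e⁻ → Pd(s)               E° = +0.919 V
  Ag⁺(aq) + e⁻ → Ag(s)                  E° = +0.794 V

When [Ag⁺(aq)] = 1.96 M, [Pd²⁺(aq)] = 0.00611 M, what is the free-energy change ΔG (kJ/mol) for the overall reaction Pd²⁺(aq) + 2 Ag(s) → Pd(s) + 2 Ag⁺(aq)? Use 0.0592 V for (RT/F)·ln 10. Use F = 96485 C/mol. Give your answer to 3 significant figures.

The standard cell potential is +0.919 − (+0.794) = +0.125 V, with n = 2 electrons in the balanced equation.
Here Q = [Ag⁺(aq)]^2 / [Pd²⁺(aq)] = 629 (log Q = 2.798), giving E = +0.125 − (0.0592/2)·(2.798) = +0.0422 V.
ΔG = −nFE = −(2)(96485)(+0.0422) J/mol = −8.14 kJ/mol.

−8.14 kJ/mol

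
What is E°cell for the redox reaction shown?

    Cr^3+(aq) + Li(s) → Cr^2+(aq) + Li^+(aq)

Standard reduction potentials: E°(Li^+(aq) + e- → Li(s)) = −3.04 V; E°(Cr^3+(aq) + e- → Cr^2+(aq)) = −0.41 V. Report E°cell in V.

+2.63 V

Cr^3+(aq) gains electrons, so the Cr³⁺/Cr²⁺ couple is the cathode; the Li⁺/Li couple is the anode.
E°cell = E°(cathode) − E°(anode) = −0.41 − (−3.04) = +2.63 V.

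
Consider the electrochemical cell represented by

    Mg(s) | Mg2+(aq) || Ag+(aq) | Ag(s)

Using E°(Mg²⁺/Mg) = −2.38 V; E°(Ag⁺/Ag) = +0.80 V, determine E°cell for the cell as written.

By convention the left-hand electrode in cell notation is the anode (oxidation) and the right-hand electrode is the cathode (reduction).
E°cell = E°(right) − E°(left) = +0.80 − (−2.38) = +3.18 V.

+3.18 V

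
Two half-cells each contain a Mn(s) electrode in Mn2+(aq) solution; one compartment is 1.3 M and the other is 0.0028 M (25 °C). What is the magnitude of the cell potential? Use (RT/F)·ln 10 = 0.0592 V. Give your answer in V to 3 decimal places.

For a concentration cell E°cell = 0, since both electrodes use the same couple.
The compartment with the higher Mn2+(aq) concentration (1.3 M) acts as the cathode; ions are reduced there and produced at the dilute (0.0028 M) anode.
With n = 2, Ecell = −(0.0592/2)·log([dilute]/[conc]) = −(0.0592/2)·log(0.0028/1.3) = +0.079 V.

0.079 V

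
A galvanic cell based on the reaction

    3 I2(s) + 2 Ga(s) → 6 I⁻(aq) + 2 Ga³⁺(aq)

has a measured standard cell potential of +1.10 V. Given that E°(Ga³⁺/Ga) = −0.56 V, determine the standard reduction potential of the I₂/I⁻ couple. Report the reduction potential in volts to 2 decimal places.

+0.54 V

In the reaction as written the I₂/I⁻ couple is reduced (cathode) and Ga³⁺/Ga is oxidized (anode), so E°cell = E°(I₂/I⁻) − E°(Ga³⁺/Ga).
E°(I₂/I⁻) = E°cell + E°(anode) = +1.10 + (−0.56) = +0.54 V.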